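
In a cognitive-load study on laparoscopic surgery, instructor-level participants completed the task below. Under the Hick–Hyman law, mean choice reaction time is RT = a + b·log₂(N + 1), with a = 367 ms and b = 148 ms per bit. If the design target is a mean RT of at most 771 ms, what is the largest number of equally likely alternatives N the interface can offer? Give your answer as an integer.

5

Set 367 + 148·log₂(N + 1) ≤ 771.
log₂(N + 1) ≤ (771 − 367) / 148 = 2.7297.
N + 1 ≤ 2^2.7297 = 6.6332.
N ≤ 5.6332, so the largest integer N is 5.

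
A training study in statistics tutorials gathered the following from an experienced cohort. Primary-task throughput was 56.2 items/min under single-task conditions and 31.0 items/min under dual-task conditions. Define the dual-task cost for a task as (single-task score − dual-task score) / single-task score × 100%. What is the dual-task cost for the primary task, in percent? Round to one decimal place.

44.8

Cost = (56.2 − 31.0) / 56.2 × 100%
     = 25.2000 / 56.2 × 100% = 44.8399%.
≈ 44.8%.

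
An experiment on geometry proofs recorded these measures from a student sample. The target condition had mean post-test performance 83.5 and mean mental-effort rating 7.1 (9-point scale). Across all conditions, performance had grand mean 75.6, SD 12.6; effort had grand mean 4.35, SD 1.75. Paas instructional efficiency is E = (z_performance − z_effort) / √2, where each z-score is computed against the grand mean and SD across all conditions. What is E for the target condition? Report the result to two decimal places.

z_performance = (83.5 − 75.6) / 12.6 = 7.9000 / 12.6 = 0.6270.
z_effort = (7.1 − 4.35) / 1.75 = 2.7500 / 1.75 = 1.5714.
z_P − z_E = 0.6270 − 1.5714 = -0.9444.
E = -0.9444 / √2 = -0.9444 / 1.41421 = -0.6678 ≈ -0.67.

-0.67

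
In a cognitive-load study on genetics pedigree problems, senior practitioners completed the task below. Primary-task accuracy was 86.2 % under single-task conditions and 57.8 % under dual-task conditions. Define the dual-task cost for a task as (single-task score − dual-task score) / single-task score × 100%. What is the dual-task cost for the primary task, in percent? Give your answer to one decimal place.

Cost = (86.2 − 57.8) / 86.2 × 100%
     = 28.4000 / 86.2 × 100% = 32.9466%.
≈ 32.9%.

32.9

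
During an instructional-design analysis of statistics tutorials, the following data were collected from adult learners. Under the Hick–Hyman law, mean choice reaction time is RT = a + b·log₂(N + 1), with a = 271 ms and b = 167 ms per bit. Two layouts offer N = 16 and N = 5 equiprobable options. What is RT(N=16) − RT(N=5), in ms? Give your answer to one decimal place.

RT(16) = 271 + 167·log₂(17) = 271 + 167·4.0875 = 953.6125 ms.
RT(5) = 271 + 167·log₂(6) = 271 + 167·2.5850 = 702.6950 ms.
Difference = 953.6125 − 702.6950 = 250.9175 ≈ 250.9 ms.

250.9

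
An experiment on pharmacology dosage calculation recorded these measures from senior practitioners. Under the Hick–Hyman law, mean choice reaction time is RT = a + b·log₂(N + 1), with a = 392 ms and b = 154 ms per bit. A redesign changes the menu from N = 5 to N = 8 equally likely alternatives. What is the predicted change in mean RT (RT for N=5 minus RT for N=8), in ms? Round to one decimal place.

-90.1

RT(5) = 392 + 154·log₂(6) = 392 + 154·2.5850 = 790.0900 ms.
RT(8) = 392 + 154·log₂(9) = 392 + 154·3.1699 = 880.1646 ms.
Difference = 790.0900 − 880.1646 = -90.0746 ≈ -90.1 ms.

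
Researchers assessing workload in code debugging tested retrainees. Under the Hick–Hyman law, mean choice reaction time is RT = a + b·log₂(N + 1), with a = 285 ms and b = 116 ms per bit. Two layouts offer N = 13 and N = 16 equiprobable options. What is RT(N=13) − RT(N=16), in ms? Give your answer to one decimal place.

-32.5

RT(13) = 285 + 116·log₂(14) = 285 + 116·3.8074 = 726.6584 ms.
RT(16) = 285 + 116·log₂(17) = 285 + 116·4.0875 = 759.1500 ms.
Difference = 726.6584 − 759.1500 = -32.4916 ≈ -32.5 ms.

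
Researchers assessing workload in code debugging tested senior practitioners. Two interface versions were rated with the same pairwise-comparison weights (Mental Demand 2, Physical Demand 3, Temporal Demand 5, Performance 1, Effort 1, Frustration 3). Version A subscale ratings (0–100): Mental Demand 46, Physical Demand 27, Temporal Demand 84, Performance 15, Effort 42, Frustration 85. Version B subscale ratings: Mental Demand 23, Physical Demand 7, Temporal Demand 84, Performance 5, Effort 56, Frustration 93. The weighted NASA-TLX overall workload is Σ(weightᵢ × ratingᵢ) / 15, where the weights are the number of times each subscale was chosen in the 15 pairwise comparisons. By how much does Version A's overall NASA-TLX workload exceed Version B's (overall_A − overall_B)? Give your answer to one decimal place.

5.2

Version A weighted sum = 2·46 + 3·27 + 5·84 + 1·15 + 1·42 + 3·85 = 92 + 81 + 420 + 15 + 42 + 255 = 905; overall_A = 905/15 = 60.3333.
Version B weighted sum = 2·23 + 3·7 + 5·84 + 1·5 + 1·56 + 3·93 = 46 + 21 + 420 + 5 + 56 + 279 = 827; overall_B = 827/15 = 55.1333.
Difference = 60.3333 − 55.1333 = 5.2000 ≈ 5.2.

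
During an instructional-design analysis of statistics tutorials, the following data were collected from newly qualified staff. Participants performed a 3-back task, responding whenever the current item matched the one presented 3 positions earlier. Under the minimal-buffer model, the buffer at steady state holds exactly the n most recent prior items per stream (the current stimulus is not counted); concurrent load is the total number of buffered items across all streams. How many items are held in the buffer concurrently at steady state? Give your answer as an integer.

3

The buffer holds the 3 most recent prior items.
Steady-state concurrent load = 3 items.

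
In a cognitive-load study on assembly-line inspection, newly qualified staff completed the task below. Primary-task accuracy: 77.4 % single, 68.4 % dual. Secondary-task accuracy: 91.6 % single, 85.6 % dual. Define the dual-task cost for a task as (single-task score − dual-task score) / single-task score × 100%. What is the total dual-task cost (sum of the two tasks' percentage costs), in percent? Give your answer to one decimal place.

18.2

Primary cost = (77.4 − 68.4) / 77.4 × 100% = 11.6279%.
Secondary cost = (91.6 − 85.6) / 91.6 × 100% = 6.5502%.
Total = 11.6279% + 6.5502% = 18.1781% ≈ 18.2%.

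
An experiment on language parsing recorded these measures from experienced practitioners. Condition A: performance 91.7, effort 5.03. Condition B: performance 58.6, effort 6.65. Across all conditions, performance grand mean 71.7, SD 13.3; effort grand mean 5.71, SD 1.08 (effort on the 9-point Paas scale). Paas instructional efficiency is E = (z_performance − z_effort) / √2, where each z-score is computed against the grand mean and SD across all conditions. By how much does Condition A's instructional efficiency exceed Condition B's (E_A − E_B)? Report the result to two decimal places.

Condition A: z_P = (91.7 − 71.7)/13.3 = 1.5038; z_E = (5.03 − 5.71)/1.08 = -0.6296; E_A = (1.5038 − (-0.6296))/√2 = 1.5085.
Condition B: z_P = (58.6 − 71.7)/13.3 = -0.9850; z_E = (6.65 − 5.71)/1.08 = 0.8704; E_B = (-0.9850 − 0.8704)/√2 = -1.3120.
E_A − E_B = 1.5085 − (-1.3120) = 2.8205 ≈ 2.82.

2.82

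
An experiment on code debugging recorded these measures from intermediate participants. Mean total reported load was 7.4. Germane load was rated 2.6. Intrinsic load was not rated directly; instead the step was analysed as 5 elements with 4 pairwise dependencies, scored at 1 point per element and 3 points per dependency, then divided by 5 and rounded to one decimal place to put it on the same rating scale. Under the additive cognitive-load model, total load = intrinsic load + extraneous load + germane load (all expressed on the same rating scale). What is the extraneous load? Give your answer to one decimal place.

1.4

Intrinsic (element-interactivity): (5 × 1 + 4 × 3) / 5 = 17 / 5 = 3.4000 → 3.4.
extraneous load = total − intrinsic − germane
             = 7.4 − 3.4 − 2.6 = 1.4.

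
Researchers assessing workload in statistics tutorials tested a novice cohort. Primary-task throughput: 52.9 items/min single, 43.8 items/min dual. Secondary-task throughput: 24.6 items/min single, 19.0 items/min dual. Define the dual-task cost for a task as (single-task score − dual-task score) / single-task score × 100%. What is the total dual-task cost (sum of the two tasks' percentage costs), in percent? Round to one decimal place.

Primary cost = (52.9 − 43.8) / 52.9 × 100% = 17.2023%.
Secondary cost = (24.6 − 19.0) / 24.6 × 100% = 22.7642%.
Total = 17.2023% + 22.7642% = 39.9665% ≈ 40.0%.

40.0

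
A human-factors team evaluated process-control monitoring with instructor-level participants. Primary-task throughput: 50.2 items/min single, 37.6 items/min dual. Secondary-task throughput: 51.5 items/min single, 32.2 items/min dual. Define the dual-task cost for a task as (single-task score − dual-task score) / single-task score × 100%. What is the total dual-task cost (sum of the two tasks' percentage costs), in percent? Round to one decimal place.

Primary cost = (50.2 − 37.6) / 50.2 × 100% = 25.0996%.
Secondary cost = (51.5 − 32.2) / 51.5 × 100% = 37.4757%.
Total = 25.0996% + 37.4757% = 62.5753% ≈ 62.6%.

62.6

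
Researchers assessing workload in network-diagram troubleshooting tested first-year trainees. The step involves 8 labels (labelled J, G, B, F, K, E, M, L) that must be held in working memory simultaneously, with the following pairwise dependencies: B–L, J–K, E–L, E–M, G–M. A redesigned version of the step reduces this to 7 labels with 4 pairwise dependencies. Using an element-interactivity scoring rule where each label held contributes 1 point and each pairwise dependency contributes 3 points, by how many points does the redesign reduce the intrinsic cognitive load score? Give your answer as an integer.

Original: 8 × 1 + 5 × 3 = 8 + 15 = 23.
Redesigned: 7 × 1 + 4 × 3 = 7 + 12 = 19.
Reduction = 23 − 19 = 4.

4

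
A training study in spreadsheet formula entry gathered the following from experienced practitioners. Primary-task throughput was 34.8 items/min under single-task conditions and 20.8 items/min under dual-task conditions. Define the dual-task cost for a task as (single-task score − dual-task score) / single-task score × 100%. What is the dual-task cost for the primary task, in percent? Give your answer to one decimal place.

40.2

Cost = (34.8 − 20.8) / 34.8 × 100%
     = 14.0000 / 34.8 × 100% = 40.2299%.
≈ 40.2%.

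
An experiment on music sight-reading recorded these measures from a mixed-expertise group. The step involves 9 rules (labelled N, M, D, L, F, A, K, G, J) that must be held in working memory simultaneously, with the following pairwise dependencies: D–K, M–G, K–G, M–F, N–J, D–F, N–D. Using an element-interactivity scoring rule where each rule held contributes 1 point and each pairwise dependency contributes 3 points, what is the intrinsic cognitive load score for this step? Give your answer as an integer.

30

Count of rules held simultaneously: 9.
Count of pairwise dependencies listed: 7.
Element contribution: 9 × 1 = 9.
Interaction contribution: 7 × 3 = 21.
Intrinsic load = 9 + 21 = 30.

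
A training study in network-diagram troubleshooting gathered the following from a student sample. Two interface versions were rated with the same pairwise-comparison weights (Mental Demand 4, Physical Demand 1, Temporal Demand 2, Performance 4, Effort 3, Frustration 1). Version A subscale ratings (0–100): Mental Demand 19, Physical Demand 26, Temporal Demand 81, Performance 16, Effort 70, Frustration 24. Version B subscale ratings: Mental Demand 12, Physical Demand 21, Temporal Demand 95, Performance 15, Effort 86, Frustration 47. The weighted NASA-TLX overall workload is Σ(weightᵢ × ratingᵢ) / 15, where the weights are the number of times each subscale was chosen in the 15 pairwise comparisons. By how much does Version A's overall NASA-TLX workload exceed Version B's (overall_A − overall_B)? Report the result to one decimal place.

Version A weighted sum = 4·19 + 1·26 + 2·81 + 4·16 + 3·70 + 1·24 = 76 + 26 + 162 + 64 + 210 + 24 = 562; overall_A = 562/15 = 37.4667.
Version B weighted sum = 4·12 + 1·21 + 2·95 + 4·15 + 3·86 + 1·47 = 48 + 21 + 190 + 60 + 258 + 47 = 624; overall_B = 624/15 = 41.6000.
Difference = 37.4667 − 41.6000 = -4.1333 ≈ -4.1.

-4.1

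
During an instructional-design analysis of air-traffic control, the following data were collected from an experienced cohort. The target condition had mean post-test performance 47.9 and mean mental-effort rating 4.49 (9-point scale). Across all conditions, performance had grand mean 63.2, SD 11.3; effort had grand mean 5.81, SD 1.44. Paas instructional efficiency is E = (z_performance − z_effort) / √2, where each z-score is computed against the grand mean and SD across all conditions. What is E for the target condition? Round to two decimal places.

z_performance = (47.9 − 63.2) / 11.3 = -15.3000 / 11.3 = -1.3540.
z_effort = (4.49 − 5.81) / 1.44 = -1.3200 / 1.44 = -0.9167.
z_P − z_E = -1.3540 − (-0.9167) = -0.4373.
E = -0.4373 / √2 = -0.4373 / 1.41421 = -0.3092 ≈ -0.31.

-0.31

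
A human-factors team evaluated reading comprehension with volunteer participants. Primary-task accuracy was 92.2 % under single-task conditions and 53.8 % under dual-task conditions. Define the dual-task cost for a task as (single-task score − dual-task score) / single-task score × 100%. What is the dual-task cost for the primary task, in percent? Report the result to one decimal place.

Cost = (92.2 − 53.8) / 92.2 × 100%
     = 38.4000 / 92.2 × 100% = 41.6486%.
≈ 41.6%.

41.6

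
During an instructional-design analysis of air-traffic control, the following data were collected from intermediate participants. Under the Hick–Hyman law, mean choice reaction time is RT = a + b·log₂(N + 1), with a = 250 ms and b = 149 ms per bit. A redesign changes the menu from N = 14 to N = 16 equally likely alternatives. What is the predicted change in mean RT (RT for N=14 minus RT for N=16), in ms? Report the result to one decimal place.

-26.9

RT(14) = 250 + 149·log₂(15) = 250 + 149·3.9069 = 832.1281 ms.
RT(16) = 250 + 149·log₂(17) = 250 + 149·4.0875 = 859.0375 ms.
Difference = 832.1281 − 859.0375 = -26.9094 ≈ -26.9 ms.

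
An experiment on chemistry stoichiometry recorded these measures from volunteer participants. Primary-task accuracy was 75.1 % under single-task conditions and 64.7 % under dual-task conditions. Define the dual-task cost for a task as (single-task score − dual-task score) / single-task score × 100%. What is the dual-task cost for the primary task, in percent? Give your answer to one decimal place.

Cost = (75.1 − 64.7) / 75.1 × 100%
     = 10.4000 / 75.1 × 100% = 13.8482%.
≈ 13.8%.

13.8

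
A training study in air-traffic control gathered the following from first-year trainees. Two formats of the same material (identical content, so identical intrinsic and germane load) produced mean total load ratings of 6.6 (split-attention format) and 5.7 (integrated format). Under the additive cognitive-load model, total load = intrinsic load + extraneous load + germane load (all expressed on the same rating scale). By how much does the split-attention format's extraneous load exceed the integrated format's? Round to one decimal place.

0.9

Intrinsic and germane load are equal across formats, so the difference in total load equals the difference in extraneous load.
Extraneous-load difference = 6.6 − 5.7 = 0.9.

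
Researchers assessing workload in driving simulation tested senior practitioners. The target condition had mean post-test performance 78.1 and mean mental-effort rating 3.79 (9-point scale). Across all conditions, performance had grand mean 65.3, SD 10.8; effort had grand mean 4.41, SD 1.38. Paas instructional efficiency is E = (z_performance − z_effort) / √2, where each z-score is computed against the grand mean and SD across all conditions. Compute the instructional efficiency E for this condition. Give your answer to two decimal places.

z_performance = (78.1 − 65.3) / 10.8 = 12.8000 / 10.8 = 1.1852.
z_effort = (3.79 − 4.41) / 1.38 = -0.6200 / 1.38 = -0.4493.
z_P − z_E = 1.1852 − (-0.4493) = 1.6345.
E = 1.6345 / √2 = 1.6345 / 1.41421 = 1.1558 ≈ 1.16.

1.16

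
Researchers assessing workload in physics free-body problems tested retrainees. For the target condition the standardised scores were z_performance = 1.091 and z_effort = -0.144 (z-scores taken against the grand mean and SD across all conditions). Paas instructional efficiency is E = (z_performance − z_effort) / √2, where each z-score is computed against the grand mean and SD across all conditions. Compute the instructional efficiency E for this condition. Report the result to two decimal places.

z_P − z_E = 1.091 − (-0.144) = 1.2350.
E = 1.2350 / √2 = 1.2350 / 1.41421 = 0.8733 ≈ 0.87.

0.87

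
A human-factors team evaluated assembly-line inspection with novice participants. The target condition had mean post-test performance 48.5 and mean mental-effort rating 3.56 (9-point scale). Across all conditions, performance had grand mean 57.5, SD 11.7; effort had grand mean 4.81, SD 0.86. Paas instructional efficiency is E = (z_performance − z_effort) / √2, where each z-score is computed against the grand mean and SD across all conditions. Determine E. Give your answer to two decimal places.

0.48

z_performance = (48.5 − 57.5) / 11.7 = -9.0000 / 11.7 = -0.7692.
z_effort = (3.56 − 4.81) / 0.86 = -1.2500 / 0.86 = -1.4535.
z_P − z_E = -0.7692 − (-1.4535) = 0.6843.
E = 0.6843 / √2 = 0.6843 / 1.41421 = 0.4839 ≈ 0.48.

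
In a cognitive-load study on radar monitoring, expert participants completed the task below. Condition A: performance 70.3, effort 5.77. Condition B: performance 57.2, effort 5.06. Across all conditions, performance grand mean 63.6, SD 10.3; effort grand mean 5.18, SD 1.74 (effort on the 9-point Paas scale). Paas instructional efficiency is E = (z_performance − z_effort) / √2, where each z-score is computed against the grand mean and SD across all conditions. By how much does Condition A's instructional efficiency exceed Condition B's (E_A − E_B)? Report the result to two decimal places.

Condition A: z_P = (70.3 − 63.6)/10.3 = 0.6505; z_E = (5.77 − 5.18)/1.74 = 0.3391; E_A = (0.6505 − 0.3391)/√2 = 0.2202.
Condition B: z_P = (57.2 − 63.6)/10.3 = -0.6214; z_E = (5.06 − 5.18)/1.74 = -0.0690; E_B = (-0.6214 − (-0.0690))/√2 = -0.3906.
E_A − E_B = 0.2202 − (-0.3906) = 0.6108 ≈ 0.61.

0.61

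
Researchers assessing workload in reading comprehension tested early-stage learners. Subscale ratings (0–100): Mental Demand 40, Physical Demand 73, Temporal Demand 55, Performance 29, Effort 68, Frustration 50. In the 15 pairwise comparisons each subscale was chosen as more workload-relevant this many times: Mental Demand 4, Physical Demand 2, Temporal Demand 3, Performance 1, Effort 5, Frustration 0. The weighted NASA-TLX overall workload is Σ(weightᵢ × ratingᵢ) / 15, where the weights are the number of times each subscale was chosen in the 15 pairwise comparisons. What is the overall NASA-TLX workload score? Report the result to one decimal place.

The tallies are the weights (they sum to 15).
Weighted sum = 4·40 + 2·73 + 3·55 + 1·29 + 5·68 + 0·50
            = 160 + 146 + 165 + 29 + 340 + 0 = 840.
Overall workload = 840 / 15 = 56.0000 ≈ 56.0.

56.0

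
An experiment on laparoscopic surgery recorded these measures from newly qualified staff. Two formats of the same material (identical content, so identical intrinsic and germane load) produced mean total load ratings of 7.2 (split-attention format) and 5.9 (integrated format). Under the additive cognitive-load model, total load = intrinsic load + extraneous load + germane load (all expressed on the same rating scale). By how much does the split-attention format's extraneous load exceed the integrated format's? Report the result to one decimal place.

Intrinsic and germane load are equal across formats, so the difference in total load equals the difference in extraneous load.
Extraneous-load difference = 7.2 − 5.9 = 1.3.

1.3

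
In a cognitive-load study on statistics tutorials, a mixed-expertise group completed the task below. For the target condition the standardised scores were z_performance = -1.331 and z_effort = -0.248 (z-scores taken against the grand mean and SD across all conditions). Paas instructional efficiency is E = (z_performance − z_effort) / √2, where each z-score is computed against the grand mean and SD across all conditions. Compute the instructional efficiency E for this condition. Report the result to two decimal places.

z_P − z_E = -1.331 − (-0.248) = -1.0830.
E = -1.0830 / √2 = -1.0830 / 1.41421 = -0.7658 ≈ -0.77.

-0.77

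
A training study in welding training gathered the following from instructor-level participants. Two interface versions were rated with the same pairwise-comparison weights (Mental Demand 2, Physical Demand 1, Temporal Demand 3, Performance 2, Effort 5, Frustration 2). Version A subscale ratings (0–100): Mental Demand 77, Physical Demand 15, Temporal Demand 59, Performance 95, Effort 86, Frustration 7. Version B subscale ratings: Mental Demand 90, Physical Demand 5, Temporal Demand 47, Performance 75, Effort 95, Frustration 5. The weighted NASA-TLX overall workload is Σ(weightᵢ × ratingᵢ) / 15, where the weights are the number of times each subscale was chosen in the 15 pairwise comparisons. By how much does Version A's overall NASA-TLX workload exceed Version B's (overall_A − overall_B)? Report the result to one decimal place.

Version A weighted sum = 2·77 + 1·15 + 3·59 + 2·95 + 5·86 + 2·7 = 154 + 15 + 177 + 190 + 430 + 14 = 980; overall_A = 980/15 = 65.3333.
Version B weighted sum = 2·90 + 1·5 + 3·47 + 2·75 + 5·95 + 2·5 = 180 + 5 + 141 + 150 + 475 + 10 = 961; overall_B = 961/15 = 64.0667.
Difference = 65.3333 − 64.0667 = 1.2666 ≈ 1.3.

1.3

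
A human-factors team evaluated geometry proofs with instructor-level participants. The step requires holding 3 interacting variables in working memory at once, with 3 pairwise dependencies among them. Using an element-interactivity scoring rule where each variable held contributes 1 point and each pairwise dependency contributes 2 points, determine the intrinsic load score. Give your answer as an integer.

9

Element contribution: 3 × 1 = 3.
Interaction contribution: 3 × 2 = 6.
Intrinsic load = 3 + 6 = 9.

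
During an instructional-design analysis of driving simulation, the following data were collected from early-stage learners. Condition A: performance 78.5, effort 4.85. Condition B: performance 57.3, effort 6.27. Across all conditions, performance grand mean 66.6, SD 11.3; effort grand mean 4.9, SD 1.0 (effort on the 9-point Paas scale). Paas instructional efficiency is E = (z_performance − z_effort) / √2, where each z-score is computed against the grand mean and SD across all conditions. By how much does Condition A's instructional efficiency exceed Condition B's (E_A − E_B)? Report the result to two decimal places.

Condition A: z_P = (78.5 − 66.6)/11.3 = 1.0531; z_E = (4.85 − 4.9)/1.0 = -0.0500; E_A = (1.0531 − (-0.0500))/√2 = 0.7800.
Condition B: z_P = (57.3 − 66.6)/11.3 = -0.8230; z_E = (6.27 − 4.9)/1.0 = 1.3700; E_B = (-0.8230 − 1.3700)/√2 = -1.5507.
E_A − E_B = 0.7800 − (-1.5507) = 2.3307 ≈ 2.33.

2.33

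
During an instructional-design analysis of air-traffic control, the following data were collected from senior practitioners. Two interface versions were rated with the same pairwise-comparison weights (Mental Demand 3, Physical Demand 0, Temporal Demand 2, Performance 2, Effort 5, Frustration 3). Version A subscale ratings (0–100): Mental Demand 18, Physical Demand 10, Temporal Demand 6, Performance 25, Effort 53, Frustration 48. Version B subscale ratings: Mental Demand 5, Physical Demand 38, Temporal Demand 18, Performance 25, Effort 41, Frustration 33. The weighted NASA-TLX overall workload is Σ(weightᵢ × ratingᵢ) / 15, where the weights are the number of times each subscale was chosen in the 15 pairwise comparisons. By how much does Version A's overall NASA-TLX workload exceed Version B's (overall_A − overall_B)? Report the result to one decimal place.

Version A weighted sum = 3·18 + 0·10 + 2·6 + 2·25 + 5·53 + 3·48 = 54 + 0 + 12 + 50 + 265 + 144 = 525; overall_A = 525/15 = 35.0000.
Version B weighted sum = 3·5 + 0·38 + 2·18 + 2·25 + 5·41 + 3·33 = 15 + 0 + 36 + 50 + 205 + 99 = 405; overall_B = 405/15 = 27.0000.
Difference = 35.0000 − 27.0000 = 8.0000 ≈ 8.0.

8.0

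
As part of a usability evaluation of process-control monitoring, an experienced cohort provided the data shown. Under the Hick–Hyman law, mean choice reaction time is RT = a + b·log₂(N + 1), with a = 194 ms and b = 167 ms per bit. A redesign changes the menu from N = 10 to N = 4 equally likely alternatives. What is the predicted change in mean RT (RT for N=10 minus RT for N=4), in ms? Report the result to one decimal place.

RT(10) = 194 + 167·log₂(11) = 194 + 167·3.4594 = 771.7198 ms.
RT(4) = 194 + 167·log₂(5) = 194 + 167·2.3219 = 581.7573 ms.
Difference = 771.7198 − 581.7573 = 189.9625 ≈ 190.0 ms.

190.0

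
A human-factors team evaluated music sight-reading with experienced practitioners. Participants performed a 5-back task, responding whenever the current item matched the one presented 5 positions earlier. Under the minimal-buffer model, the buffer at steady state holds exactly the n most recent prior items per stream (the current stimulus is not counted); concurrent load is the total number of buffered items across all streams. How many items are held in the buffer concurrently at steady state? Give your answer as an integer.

The buffer holds the 5 most recent prior items.
Steady-state concurrent load = 5 items.

5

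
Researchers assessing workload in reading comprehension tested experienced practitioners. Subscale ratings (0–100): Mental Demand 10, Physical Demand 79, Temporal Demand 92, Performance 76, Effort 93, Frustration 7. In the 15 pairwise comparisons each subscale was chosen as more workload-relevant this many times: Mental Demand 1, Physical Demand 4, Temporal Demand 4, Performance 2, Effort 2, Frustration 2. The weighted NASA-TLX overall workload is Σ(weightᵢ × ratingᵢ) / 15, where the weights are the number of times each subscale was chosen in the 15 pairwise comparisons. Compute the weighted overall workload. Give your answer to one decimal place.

The tallies are the weights (they sum to 15).
Weighted sum = 1·10 + 4·79 + 4·92 + 2·76 + 2·93 + 2·7
            = 10 + 316 + 368 + 152 + 186 + 14 = 1046.
Overall workload = 1046 / 15 = 69.7333 ≈ 69.7.

69.7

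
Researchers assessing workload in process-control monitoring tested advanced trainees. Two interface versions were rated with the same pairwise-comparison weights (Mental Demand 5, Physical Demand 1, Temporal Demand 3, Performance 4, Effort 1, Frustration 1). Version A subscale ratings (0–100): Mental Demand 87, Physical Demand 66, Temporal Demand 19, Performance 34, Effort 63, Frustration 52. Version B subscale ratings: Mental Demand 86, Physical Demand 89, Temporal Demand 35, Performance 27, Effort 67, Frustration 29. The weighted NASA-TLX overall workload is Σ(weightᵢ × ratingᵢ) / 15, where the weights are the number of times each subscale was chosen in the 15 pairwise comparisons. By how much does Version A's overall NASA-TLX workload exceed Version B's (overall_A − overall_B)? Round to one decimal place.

Version A weighted sum = 5·87 + 1·66 + 3·19 + 4·34 + 1·63 + 1·52 = 435 + 66 + 57 + 136 + 63 + 52 = 809; overall_A = 809/15 = 53.9333.
Version B weighted sum = 5·86 + 1·89 + 3·35 + 4·27 + 1·67 + 1·29 = 430 + 89 + 105 + 108 + 67 + 29 = 828; overall_B = 828/15 = 55.2000.
Difference = 53.9333 − 55.2000 = -1.2667 ≈ -1.3.

-1.3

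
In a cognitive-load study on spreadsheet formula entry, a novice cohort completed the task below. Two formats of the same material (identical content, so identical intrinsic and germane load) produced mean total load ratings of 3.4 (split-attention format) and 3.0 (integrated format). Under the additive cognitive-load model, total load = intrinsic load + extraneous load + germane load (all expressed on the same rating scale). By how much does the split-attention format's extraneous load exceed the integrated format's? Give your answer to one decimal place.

0.4

Intrinsic and germane load are equal across formats, so the difference in total load equals the difference in extraneous load.
Extraneous-load difference = 3.4 − 3.0 = 0.4.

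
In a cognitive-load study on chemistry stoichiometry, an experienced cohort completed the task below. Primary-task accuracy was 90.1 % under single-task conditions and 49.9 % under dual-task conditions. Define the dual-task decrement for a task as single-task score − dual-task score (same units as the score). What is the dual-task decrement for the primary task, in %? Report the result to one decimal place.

Decrement = 90.1 − 49.9 = 40.2000 % ≈ 40.2 %.

40.2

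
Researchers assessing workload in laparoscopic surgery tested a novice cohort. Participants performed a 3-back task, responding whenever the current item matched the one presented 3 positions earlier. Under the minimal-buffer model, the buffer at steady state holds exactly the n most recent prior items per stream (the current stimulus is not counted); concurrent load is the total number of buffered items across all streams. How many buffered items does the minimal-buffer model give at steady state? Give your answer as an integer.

The buffer holds the 3 most recent prior items.
Steady-state concurrent load = 3 items.

3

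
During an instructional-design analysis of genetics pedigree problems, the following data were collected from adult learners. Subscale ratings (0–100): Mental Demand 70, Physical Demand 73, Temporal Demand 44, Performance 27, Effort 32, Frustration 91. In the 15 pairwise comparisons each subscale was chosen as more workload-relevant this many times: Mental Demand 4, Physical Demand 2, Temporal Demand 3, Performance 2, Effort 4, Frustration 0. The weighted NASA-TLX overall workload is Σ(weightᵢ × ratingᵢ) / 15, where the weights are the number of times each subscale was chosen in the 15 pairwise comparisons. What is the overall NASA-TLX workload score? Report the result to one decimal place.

49.3

The tallies are the weights (they sum to 15).
Weighted sum = 4·70 + 2·73 + 3·44 + 2·27 + 4·32 + 0·91
            = 280 + 146 + 132 + 54 + 128 + 0 = 740.
Overall workload = 740 / 15 = 49.3333 ≈ 49.3.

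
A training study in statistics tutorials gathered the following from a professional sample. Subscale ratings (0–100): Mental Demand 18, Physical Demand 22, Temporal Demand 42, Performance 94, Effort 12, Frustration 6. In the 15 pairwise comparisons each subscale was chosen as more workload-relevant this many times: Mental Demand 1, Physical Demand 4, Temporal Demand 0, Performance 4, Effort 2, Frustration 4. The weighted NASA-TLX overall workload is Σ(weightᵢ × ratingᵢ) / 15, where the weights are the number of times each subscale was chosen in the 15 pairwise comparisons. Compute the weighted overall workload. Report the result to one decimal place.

35.3

The tallies are the weights (they sum to 15).
Weighted sum = 1·18 + 4·22 + 0·42 + 4·94 + 2·12 + 4·6
            = 18 + 88 + 0 + 376 + 24 + 24 = 530.
Overall workload = 530 / 15 = 35.3333 ≈ 35.3.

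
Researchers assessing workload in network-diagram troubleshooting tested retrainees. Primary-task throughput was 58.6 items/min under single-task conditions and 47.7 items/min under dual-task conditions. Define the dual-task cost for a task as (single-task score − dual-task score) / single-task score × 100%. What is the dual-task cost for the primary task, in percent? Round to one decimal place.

Cost = (58.6 − 47.7) / 58.6 × 100%
     = 10.9000 / 58.6 × 100% = 18.6007%.
≈ 18.6%.

18.6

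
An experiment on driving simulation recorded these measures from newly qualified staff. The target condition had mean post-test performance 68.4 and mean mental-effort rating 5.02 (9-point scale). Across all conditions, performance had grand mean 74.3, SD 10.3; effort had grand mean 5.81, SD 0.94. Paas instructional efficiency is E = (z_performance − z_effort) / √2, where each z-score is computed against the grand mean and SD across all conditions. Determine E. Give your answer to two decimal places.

z_performance = (68.4 − 74.3) / 10.3 = -5.9000 / 10.3 = -0.5728.
z_effort = (5.02 − 5.81) / 0.94 = -0.7900 / 0.94 = -0.8404.
z_P − z_E = -0.5728 − (-0.8404) = 0.2676.
E = 0.2676 / √2 = 0.2676 / 1.41421 = 0.1892 ≈ 0.19.

0.19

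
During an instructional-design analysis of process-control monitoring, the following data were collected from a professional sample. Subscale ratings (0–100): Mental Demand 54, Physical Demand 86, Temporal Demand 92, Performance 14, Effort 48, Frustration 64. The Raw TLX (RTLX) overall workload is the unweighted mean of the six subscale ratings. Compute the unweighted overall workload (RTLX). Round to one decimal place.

59.7

Sum of ratings = 54 + 86 + 92 + 14 + 48 + 64 = 358.
RTLX = 358 / 6 = 59.6667 ≈ 59.7.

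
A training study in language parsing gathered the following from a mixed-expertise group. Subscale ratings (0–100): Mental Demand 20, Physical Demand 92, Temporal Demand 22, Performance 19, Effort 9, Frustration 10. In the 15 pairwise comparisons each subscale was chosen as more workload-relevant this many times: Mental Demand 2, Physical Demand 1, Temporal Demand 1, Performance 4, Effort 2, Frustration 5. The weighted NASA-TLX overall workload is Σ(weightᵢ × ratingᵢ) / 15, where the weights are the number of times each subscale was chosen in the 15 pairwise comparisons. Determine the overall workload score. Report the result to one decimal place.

19.9

The tallies are the weights (they sum to 15).
Weighted sum = 2·20 + 1·92 + 1·22 + 4·19 + 2·9 + 5·10
            = 40 + 92 + 22 + 76 + 18 + 50 = 298.
Overall workload = 298 / 15 = 19.8667 ≈ 19.9.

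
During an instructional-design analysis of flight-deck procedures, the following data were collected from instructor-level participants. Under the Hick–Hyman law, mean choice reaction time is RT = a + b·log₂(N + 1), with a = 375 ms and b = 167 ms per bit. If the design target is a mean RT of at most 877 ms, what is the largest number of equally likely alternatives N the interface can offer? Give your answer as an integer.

7

Set 375 + 167·log₂(N + 1) ≤ 877.
log₂(N + 1) ≤ (877 − 375) / 167 = 3.0060.
N + 1 ≤ 2^3.0060 = 8.0333.
N ≤ 7.0333, so the largest integer N is 7.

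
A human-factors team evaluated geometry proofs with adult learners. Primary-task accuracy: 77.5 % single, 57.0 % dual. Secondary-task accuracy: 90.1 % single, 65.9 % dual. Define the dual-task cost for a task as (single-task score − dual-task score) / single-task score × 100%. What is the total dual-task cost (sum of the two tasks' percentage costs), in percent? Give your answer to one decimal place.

53.3

Primary cost = (77.5 − 57.0) / 77.5 × 100% = 26.4516%.
Secondary cost = (90.1 − 65.9) / 90.1 × 100% = 26.8590%.
Total = 26.4516% + 26.8590% = 53.3106% ≈ 53.3%.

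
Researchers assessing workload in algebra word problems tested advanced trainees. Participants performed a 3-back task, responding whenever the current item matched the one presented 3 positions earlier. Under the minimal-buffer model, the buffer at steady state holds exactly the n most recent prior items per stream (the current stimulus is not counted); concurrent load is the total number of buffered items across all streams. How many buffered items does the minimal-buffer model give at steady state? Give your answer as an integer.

3

The buffer holds the 3 most recent prior items.
Steady-state concurrent load = 3 items.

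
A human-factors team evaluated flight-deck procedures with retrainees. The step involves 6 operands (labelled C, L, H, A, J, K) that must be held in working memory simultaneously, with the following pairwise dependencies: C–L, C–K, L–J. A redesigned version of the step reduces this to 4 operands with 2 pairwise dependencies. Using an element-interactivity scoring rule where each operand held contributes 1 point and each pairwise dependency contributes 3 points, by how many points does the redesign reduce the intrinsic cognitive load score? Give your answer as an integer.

Original: 6 × 1 + 3 × 3 = 6 + 9 = 15.
Redesigned: 4 × 1 + 2 × 3 = 4 + 6 = 10.
Reduction = 15 − 10 = 5.

5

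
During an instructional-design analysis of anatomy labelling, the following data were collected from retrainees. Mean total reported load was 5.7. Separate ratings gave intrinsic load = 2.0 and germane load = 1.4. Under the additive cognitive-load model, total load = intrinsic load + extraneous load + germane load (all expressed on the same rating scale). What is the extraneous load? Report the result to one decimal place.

extraneous load = total − intrinsic − germane
             = 5.7 − 2.0 − 1.4 = 2.3.

2.3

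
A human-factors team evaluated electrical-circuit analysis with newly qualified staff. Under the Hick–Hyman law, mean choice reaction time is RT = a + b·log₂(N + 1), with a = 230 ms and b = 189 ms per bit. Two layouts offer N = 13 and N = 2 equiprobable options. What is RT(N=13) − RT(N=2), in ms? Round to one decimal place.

RT(13) = 230 + 189·log₂(14) = 230 + 189·3.8074 = 949.5986 ms.
RT(2) = 230 + 189·log₂(3) = 230 + 189·1.5850 = 529.5650 ms.
Difference = 949.5986 − 529.5650 = 420.0336 ≈ 420.0 ms.

420.0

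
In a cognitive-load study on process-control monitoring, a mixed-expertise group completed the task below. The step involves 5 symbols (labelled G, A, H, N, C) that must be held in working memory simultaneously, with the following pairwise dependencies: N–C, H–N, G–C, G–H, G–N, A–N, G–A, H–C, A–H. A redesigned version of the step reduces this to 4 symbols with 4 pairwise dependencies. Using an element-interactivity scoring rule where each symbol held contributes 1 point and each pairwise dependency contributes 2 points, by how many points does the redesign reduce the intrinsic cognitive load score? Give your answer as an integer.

11

Original: 5 × 1 + 9 × 2 = 5 + 18 = 23.
Redesigned: 4 × 1 + 4 × 2 = 4 + 8 = 12.
Reduction = 23 − 12 = 11.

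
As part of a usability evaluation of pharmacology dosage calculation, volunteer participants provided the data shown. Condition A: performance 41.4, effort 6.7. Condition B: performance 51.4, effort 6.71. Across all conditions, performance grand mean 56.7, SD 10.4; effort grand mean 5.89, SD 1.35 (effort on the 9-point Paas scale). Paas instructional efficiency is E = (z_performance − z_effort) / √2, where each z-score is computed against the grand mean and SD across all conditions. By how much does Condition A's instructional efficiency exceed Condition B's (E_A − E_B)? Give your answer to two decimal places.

-0.67

Condition A: z_P = (41.4 − 56.7)/10.4 = -1.4712; z_E = (6.7 − 5.89)/1.35 = 0.6000; E_A = (-1.4712 − 0.6000)/√2 = -1.4646.
Condition B: z_P = (51.4 − 56.7)/10.4 = -0.5096; z_E = (6.71 − 5.89)/1.35 = 0.6074; E_B = (-0.5096 − 0.6074)/√2 = -0.7898.
E_A − E_B = -1.4646 − (-0.7898) = -0.6748 ≈ -0.67.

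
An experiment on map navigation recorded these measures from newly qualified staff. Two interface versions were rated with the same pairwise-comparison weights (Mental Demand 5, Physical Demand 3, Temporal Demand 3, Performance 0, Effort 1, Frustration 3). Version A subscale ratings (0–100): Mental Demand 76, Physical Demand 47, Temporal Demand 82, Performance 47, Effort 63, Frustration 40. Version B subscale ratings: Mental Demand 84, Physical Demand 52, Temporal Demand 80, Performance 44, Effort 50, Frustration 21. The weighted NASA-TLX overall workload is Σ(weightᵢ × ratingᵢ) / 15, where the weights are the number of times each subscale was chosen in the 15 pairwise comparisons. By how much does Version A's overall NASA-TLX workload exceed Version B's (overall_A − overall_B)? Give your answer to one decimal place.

1.4

Version A weighted sum = 5·76 + 3·47 + 3·82 + 0·47 + 1·63 + 3·40 = 380 + 141 + 246 + 0 + 63 + 120 = 950; overall_A = 950/15 = 63.3333.
Version B weighted sum = 5·84 + 3·52 + 3·80 + 0·44 + 1·50 + 3·21 = 420 + 156 + 240 + 0 + 50 + 63 = 929; overall_B = 929/15 = 61.9333.
Difference = 63.3333 − 61.9333 = 1.4000 ≈ 1.4.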